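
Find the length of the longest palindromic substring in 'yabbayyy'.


Scanning 'yabbayyy' for palindromic substrings.
Substring at positions 0-5: 'yabbay'.
Check: reverse('yabbay') = 'yabbay' -> palindrome confirmed.
Neighbouring characters ('-' / 'y') break symmetry, so it cannot extend further.
No longer palindromic substring exists; longest length = 6

6


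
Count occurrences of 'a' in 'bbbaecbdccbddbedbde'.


Scanning 'bbbaecbdccbddbedbde' for 'a':
  Position 3: 'a' -> MATCH (count: 1)
Total occurrences of 'a': 1

1


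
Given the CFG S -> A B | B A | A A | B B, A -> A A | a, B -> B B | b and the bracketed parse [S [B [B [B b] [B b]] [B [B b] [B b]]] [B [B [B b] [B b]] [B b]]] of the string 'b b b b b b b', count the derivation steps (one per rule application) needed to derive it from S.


Every bracketed nonterminal node [X ...] in the tree is produced by exactly one rule application.
Reading the tree off as a leftmost derivation:
  Step 1: S  =>  B B   (applied S -> B B)
  Step 2: B B  =>  B B B   (applied B -> B B)
  Step 3: B B B  =>  B B B B   (applied B -> B B)
  Step 4: B B B B  =>  b B B B   (applied B -> b)
  Step 5: b B B B  =>  b b B B   (applied B -> b)
  Step 6: b b B B  =>  b b B B B   (applied B -> B B)
  Step 7: b b B B B  =>  b b b B B   (applied B -> b)
  Step 8: b b b B B  =>  b b b b B   (applied B -> b)
  Step 9: b b b b B  =>  b b b b B B   (applied B -> B B)
  Step 10: b b b b B B  =>  b b b b B B B   (applied B -> B B)
  Step 11: b b b b B B B  =>  b b b b b B B   (applied B -> b)
  Step 12: b b b b b B B  =>  b b b b b b B   (applied B -> b)
  Step 13: b b b b b b B  =>  b b b b b b b   (applied B -> b)
Final yield: b b b b b b b
Total rewrite steps: 13

13


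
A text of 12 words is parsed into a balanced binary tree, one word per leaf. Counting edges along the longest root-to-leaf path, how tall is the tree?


In a balanced binary tree with n leaves the deepest leaf is ceil(log2(n)) edges below the root.
log2(12) = 3.5850
ceil(3.5850) = 4
height (edges) = 4

4


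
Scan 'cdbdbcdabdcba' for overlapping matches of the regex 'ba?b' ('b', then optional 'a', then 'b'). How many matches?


Pattern: ba?b means 'b', then optional 'a', then 'b'.
Scanning 'cdbdbcdabdcba' position-by-position:
  Pos 0: window 'cdb' -> no
  Pos 1: window 'dbd' -> no
  Pos 2: window 'bdb' -> no
  Pos 3: window 'dbc' -> no
  Pos 4: window 'bcd' -> no
  Pos 5: window 'cda' -> no
  Pos 6: window 'dab' -> no
  Pos 7: window 'abd' -> no
  Pos 8: window 'bdc' -> no
  Pos 9: window 'dcb' -> no
  Pos 10: window 'cba' -> no
  Pos 11: window 'ba' -> no
  Pos 12: window 'a' -> no
Total matches: 0

0


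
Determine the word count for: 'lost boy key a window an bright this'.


Counting words by splitting on spaces:
  Word 1: 'lost'
  Word 2: 'boy'
  Word 3: 'key'
  Word 4: 'a'
  Word 5: 'window'
  Word 6: 'an'
  Word 7: 'bright'
  Word 8: 'this'
Total words: 8

8


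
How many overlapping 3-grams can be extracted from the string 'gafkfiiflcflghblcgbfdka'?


String 'gafkfiiflcflghblcgbfdka' has length L = 23.
Number of overlapping n-grams = L - n + 1
Substituting: 23 - 3 + 1 = 21

21


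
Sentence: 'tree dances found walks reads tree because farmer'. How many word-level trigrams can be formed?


Word trigrams from [8] words:
  Trigram 1: (tree dances found)
  Trigram 2: (dances found walks)
  Trigram 3: (found walks reads)
  Trigram 4: (walks reads tree)
  Trigram 5: (reads tree because)
  Trigram 6: (tree because farmer)
Total word trigrams: 8 - 2 = 6

6


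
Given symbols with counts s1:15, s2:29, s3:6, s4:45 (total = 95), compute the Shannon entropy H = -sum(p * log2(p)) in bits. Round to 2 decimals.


Computing entropy H = -sum(p_i * log2(p_i)):
  s1: p = 15/95 = 0.1579, -p*log2(p) = 0.4205
  s2: p = 29/95 = 0.3053, -p*log2(p) = 0.5226
  s3: p = 6/95 = 0.0632, -p*log2(p) = 0.2517
  s4: p = 45/95 = 0.4737, -p*log2(p) = 0.5106
H = sum of terms = 1.7054
Rounded to 2 decimals: 1.71

1.71


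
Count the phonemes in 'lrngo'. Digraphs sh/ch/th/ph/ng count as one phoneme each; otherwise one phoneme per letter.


Parsing 'lrngo' greedily, digraphs first:
  'l' -> consonant phoneme (phonemes so far: 1)
  'r' -> consonant phoneme (phonemes so far: 2)
  'ng' -> digraph (1 consonant phoneme) (phonemes so far: 3)
  'o' -> vowel phoneme (phonemes so far: 4)
Total phonemes: 4

4


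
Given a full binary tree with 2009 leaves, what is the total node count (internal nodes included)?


Leaf nodes (terminals): 2009
Internal nodes = n - 1 = 2009 - 1 = 2008
Total = leaves + internal = 2009 + 2008 = 4017

4017


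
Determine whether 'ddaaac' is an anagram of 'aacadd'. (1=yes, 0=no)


Sort characters of 'ddaaac': 'aaacdd'
Sort characters of 'aacadd': 'aaacdd'
Sorted forms match -> they ARE anagrams
Result: 1

1


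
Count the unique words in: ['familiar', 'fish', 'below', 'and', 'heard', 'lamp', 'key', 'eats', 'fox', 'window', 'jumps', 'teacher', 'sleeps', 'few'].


Listing all tokens and tracking unique types:
  Token 1: 'familiar' -> NEW (unique so far: 1)
  Token 2: 'fish' -> NEW (unique so far: 2)
  Token 3: 'below' -> NEW (unique so far: 3)
  Token 4: 'and' -> NEW (unique so far: 4)
  Token 5: 'heard' -> NEW (unique so far: 5)
  Token 6: 'lamp' -> NEW (unique so far: 6)
  Token 7: 'key' -> NEW (unique so far: 7)
  Token 8: 'eats' -> NEW (unique so far: 8)
  Token 9: 'fox' -> NEW (unique so far: 9)
  Token 10: 'window' -> NEW (unique so far: 10)
  Token 11: 'jumps' -> NEW (unique so far: 11)
  Token 12: 'teacher' -> NEW (unique so far: 12)
  Token 13: 'sleeps' -> NEW (unique so far: 13)
  Token 14: 'few' -> NEW (unique so far: 14)
Unique types: ('and', 'below', 'eats', 'familiar', 'few', 'fish', 'fox', 'heard', 'jumps', 'key', 'lamp', 'sleeps', 'teacher', 'window')
Vocabulary size: 14

14


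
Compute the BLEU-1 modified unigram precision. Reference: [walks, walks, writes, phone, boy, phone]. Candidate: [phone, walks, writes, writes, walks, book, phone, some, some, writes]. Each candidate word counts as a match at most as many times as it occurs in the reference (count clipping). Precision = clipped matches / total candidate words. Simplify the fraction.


Reference word counts: {'boy': 1, 'phone': 2, 'walks': 2, 'writes': 1}
Checking each candidate word (with clipping):
  'phone' -> in reference (ref count 2, used 1/2) -> match (matches: 1)
  'walks' -> in reference (ref count 2, used 1/2) -> match (matches: 2)
  'writes' -> in reference (ref count 1, used 1/1) -> match (matches: 3)
  'writes' -> ref count 1 already used up (1/1) -> clipped, no match (matches: 3)
  'walks' -> in reference (ref count 2, used 2/2) -> match (matches: 4)
  'book' -> not in reference -> no match (matches: 4)
  'phone' -> in reference (ref count 2, used 2/2) -> match (matches: 5)
  'some' -> not in reference -> no match (matches: 5)
  'some' -> not in reference -> no match (matches: 5)
  'writes' -> ref count 1 already used up (1/1) -> clipped, no match (matches: 5)
Clipped matches: 5, Candidate length: 10
Precision = 5/10 = 1/2

1/2


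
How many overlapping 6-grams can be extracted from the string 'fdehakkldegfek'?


String 'fdehakkldegfek' has length L = 14.
Number of overlapping n-grams = L - n + 1
Substituting: 14 - 6 + 1 = 9

9


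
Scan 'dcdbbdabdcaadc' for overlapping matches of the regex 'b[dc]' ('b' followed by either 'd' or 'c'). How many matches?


Pattern: b[dc] means 'b' followed by either 'd' or 'c'.
Scanning 'dcdbbdabdcaadc' position-by-position:
  Pos 0: window 'dc' -> no
  Pos 1: window 'cd' -> no
  Pos 2: window 'db' -> no
  Pos 3: window 'bb' -> no
  Pos 4: window 'bd' -> MATCH
  Pos 5: window 'da' -> no
  Pos 6: window 'ab' -> no
  Pos 7: window 'bd' -> MATCH
  Pos 8: window 'dc' -> no
  Pos 9: window 'ca' -> no
  Pos 10: window 'aa' -> no
  Pos 11: window 'ad' -> no
  Pos 12: window 'dc' -> no
  Pos 13: window 'c' -> no
Total matches: 2

2


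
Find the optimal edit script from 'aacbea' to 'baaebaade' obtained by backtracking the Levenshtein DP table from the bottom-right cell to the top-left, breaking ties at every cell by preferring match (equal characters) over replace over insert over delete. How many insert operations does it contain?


Edit distance = 5. Backtracking from cell (6, 9) with preference match > replace > insert > delete,
then listing the resulting alignment 'aacbea' -> 'baaebaade' left to right:
  Step 1: insert 'b' [insertion #1]
  Step 2: keep 'a'
  Step 3: keep 'a'
  Step 4: replace c->e
  Step 5: keep 'b'
  Step 6: replace e->a
  Step 7: keep 'a'
  Step 8: insert 'd' [insertion #2]
  Step 9: insert 'e' [insertion #3]
Total insertions: 3

3


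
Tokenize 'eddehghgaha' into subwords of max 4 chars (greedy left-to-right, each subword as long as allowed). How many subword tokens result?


'eddehghgaha' has 11 characters.
Chunking with max size 4:
  Chunk 1: 'edde' (positions 0-3)
  Chunk 2: 'hghg' (positions 4-7)
  Chunk 3: 'aha' (positions 8-10)
Total chunks: ceil(11 / 4) = 3

3


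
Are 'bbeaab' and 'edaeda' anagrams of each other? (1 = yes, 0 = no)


Sort characters of 'bbeaab': 'aabbbe'
Sort characters of 'edaeda': 'aaddee'
Sorted forms differ -> they are NOT anagrams
Result: 0

0


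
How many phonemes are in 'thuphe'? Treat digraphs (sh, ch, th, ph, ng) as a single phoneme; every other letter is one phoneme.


Parsing 'thuphe' greedily, digraphs first:
  'th' -> digraph (1 consonant phoneme) (phonemes so far: 1)
  'u' -> vowel phoneme (phonemes so far: 2)
  'ph' -> digraph (1 consonant phoneme) (phonemes so far: 3)
  'e' -> vowel phoneme (phonemes so far: 4)
Total phonemes: 4

4


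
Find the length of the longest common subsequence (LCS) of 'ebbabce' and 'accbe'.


DP table for LCS of 'ebbabce' and 'accbe':
       a  c  c  b  e
    0  0  0  0  0  0
  e 0  0  0  0  0  1
  b 0  0  0  0  1  1
  b 0  0  0  0  1  1
  a 0  1  1  1  1  1
  b 0  1  1  1  2  2
  c 0  1  2  2  2  2
  e 0  1  2  2  2  3
LCS: 'abe'
LCS length = 3

3


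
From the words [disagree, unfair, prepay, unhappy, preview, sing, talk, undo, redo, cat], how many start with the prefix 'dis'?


Checking each word for prefix 'dis':
  'disagree' -> YES, starts with 'dis' (count: 1)
  'unfair' -> no (count: 1)
  'prepay' -> no (count: 1)
  'unhappy' -> no (count: 1)
  'preview' -> no (count: 1)
  'sing' -> no (count: 1)
  'talk' -> no (count: 1)
  'undo' -> no (count: 1)
  'redo' -> no (count: 1)
  'cat' -> no (count: 1)
Total with prefix 'dis': 1

1


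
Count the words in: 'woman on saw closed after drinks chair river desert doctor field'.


Counting words by splitting on spaces:
  Word 1: 'woman'
  Word 2: 'on'
  Word 3: 'saw'
  Word 4: 'closed'
  Word 5: 'after'
  Word 6: 'drinks'
  Word 7: 'chair'
  Word 8: 'river'
  Word 9: 'desert'
  Word 10: 'doctor'
  Word 11: 'field'
Total words: 11

11


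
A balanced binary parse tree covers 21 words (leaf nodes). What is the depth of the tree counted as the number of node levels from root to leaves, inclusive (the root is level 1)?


In a balanced binary tree with n leaves the deepest leaf is ceil(log2(n)) edges below the root,
so counting node levels inclusive of root and leaves gives ceil(log2(n)) + 1 levels.
log2(21) = 4.3923
ceil(4.3923) = 5
levels = 5 + 1 = 6

6


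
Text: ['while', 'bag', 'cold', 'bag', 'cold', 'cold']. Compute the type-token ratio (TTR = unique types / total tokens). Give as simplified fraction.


Tokens: 6
Unique types: ('bag', 'cold', 'while') = 3
TTR = 3/6
Simplify: divide both by 3 -> 1/2
TTR = 1/2

1/2


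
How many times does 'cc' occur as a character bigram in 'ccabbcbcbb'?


Scanning 'ccabbcbcbb' for bigram 'cc':
  Position 0: 'cc' -> MATCH
  Position 1: 'ca' -> no
  Position 2: 'ab' -> no
  Position 3: 'bb' -> no
  Position 4: 'bc' -> no
  Position 5: 'cb' -> no
  Position 6: 'bc' -> no
  Position 7: 'cb' -> no
  Position 8: 'bb' -> no
Total matches: 1

1


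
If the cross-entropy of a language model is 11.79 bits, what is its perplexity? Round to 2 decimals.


Perplexity formula: PP = 2^H
H = 11.79
PP = 2^11.79
Decompose: 2^11.79 = 2^11 * 2^0.79
2^11 = 2048, 2^0.79 ~ 1.7290745
PP ~ 2048 * 1.7290745 = 3541.1445760
Rounded to 2 decimals: 3541.14

3541.14


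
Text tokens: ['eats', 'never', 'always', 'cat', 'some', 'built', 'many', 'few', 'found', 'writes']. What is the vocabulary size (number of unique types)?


Listing all tokens and tracking unique types:
  Token 1: 'eats' -> NEW (unique so far: 1)
  Token 2: 'never' -> NEW (unique so far: 2)
  Token 3: 'always' -> NEW (unique so far: 3)
  Token 4: 'cat' -> NEW (unique so far: 4)
  Token 5: 'some' -> NEW (unique so far: 5)
  Token 6: 'built' -> NEW (unique so far: 6)
  Token 7: 'many' -> NEW (unique so far: 7)
  Token 8: 'few' -> NEW (unique so far: 8)
  Token 9: 'found' -> NEW (unique so far: 9)
  Token 10: 'writes' -> NEW (unique so far: 10)
Unique types: ('always', 'built', 'cat', 'eats', 'few', 'found', 'many', 'never', 'some', 'writes')
Vocabulary size: 10

10


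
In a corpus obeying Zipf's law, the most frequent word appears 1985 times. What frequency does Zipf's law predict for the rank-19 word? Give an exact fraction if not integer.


Zipf's law: freq(rank) = f1 / rank
f1 = 1985, rank = 19
freq = 1985 / 19
GCD(1985, 19) = 1
Simplified: 1985/19

1985/19


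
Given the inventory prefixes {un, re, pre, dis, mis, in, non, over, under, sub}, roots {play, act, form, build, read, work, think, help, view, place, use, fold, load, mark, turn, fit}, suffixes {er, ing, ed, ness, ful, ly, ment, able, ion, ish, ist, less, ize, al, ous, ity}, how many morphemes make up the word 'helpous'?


Segmenting 'helpous' against the inventory:
  'help' -> root (morpheme 1)
  'ous' -> suffix (morpheme 2)
Total morphemes: 2

2


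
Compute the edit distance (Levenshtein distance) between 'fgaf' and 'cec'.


Building DP table for s1='fgaf' (len 4) and s2='cec' (len 3):
       c  e  c
    0  1  2  3
  f 1  1  2  3
  g 2  2  2  3
  a 3  3  3  3
  f 4  4  4  4
Edit distance = dp[4][3] = 4

4


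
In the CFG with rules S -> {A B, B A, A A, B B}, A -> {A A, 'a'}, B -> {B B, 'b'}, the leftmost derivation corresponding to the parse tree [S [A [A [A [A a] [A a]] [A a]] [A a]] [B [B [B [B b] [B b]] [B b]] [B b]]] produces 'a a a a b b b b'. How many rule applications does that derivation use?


Every bracketed nonterminal node [X ...] in the tree is produced by exactly one rule application.
Reading the tree off as a leftmost derivation:
  Step 1: S  =>  A B   (applied S -> A B)
  Step 2: A B  =>  A A B   (applied A -> A A)
  Step 3: A A B  =>  A A A B   (applied A -> A A)
  Step 4: A A A B  =>  A A A A B   (applied A -> A A)
  Step 5: A A A A B  =>  a A A A B   (applied A -> a)
  Step 6: a A A A B  =>  a a A A B   (applied A -> a)
  Step 7: a a A A B  =>  a a a A B   (applied A -> a)
  Step 8: a a a A B  =>  a a a a B   (applied A -> a)
  Step 9: a a a a B  =>  a a a a B B   (applied B -> B B)
  Step 10: a a a a B B  =>  a a a a B B B   (applied B -> B B)
  Step 11: a a a a B B B  =>  a a a a B B B B   (applied B -> B B)
  Step 12: a a a a B B B B  =>  a a a a b B B B   (applied B -> b)
  Step 13: a a a a b B B B  =>  a a a a b b B B   (applied B -> b)
  Step 14: a a a a b b B B  =>  a a a a b b b B   (applied B -> b)
  Step 15: a a a a b b b B  =>  a a a a b b b b   (applied B -> b)
Final yield: a a a a b b b b
Total rewrite steps: 15

15


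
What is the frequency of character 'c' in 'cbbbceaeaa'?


Scanning 'cbbbceaeaa' for 'c':
  Position 0: 'c' -> MATCH (count: 1)
  Position 4: 'c' -> MATCH (count: 2)
Total occurrences of 'c': 2

2


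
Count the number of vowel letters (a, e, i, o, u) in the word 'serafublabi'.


Scanning each character of 'serafublabi':
  Position 1: 's' -> consonant (running count: 0)
  Position 2: 'e' -> vowel (running count: 1)
  Position 3: 'r' -> consonant (running count: 1)
  Position 4: 'a' -> vowel (running count: 2)
  Position 5: 'f' -> consonant (running count: 2)
  Position 6: 'u' -> vowel (running count: 3)
  Position 7: 'b' -> consonant (running count: 3)
  Position 8: 'l' -> consonant (running count: 3)
  Position 9: 'a' -> vowel (running count: 4)
  Position 10: 'b' -> consonant (running count: 4)
  Position 11: 'i' -> vowel (running count: 5)
Total vowels: 5

5


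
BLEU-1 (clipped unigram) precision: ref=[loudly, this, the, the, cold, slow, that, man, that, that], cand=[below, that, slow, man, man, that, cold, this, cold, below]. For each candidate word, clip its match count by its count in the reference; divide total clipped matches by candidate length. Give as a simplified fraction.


Reference word counts: {'cold': 1, 'loudly': 1, 'man': 1, 'slow': 1, 'that': 3, 'the': 2, 'this': 1}
Checking each candidate word (with clipping):
  'below' -> not in reference -> no match (matches: 0)
  'that' -> in reference (ref count 3, used 1/3) -> match (matches: 1)
  'slow' -> in reference (ref count 1, used 1/1) -> match (matches: 2)
  'man' -> in reference (ref count 1, used 1/1) -> match (matches: 3)
  'man' -> ref count 1 already used up (1/1) -> clipped, no match (matches: 3)
  'that' -> in reference (ref count 3, used 2/3) -> match (matches: 4)
  'cold' -> in reference (ref count 1, used 1/1) -> match (matches: 5)
  'this' -> in reference (ref count 1, used 1/1) -> match (matches: 6)
  'cold' -> ref count 1 already used up (1/1) -> clipped, no match (matches: 6)
  'below' -> not in reference -> no match (matches: 6)
Clipped matches: 6, Candidate length: 10
Precision = 6/10 = 3/5

3/5


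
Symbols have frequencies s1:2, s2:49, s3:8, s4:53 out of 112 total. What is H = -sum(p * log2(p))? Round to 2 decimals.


Computing entropy H = -sum(p_i * log2(p_i)):
  s1: p = 2/112 = 0.0179, -p*log2(p) = 0.1037
  s2: p = 49/112 = 0.4375, -p*log2(p) = 0.5218
  s3: p = 8/112 = 0.0714, -p*log2(p) = 0.2720
  s4: p = 53/112 = 0.4732, -p*log2(p) = 0.5108
H = sum of terms = 1.4083
Rounded to 2 decimals: 1.41

1.41


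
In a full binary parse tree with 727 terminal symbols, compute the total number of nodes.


Leaf nodes (terminals): 727
Internal nodes = n - 1 = 727 - 1 = 726
Total = leaves + internal = 727 + 726 = 1453

1453


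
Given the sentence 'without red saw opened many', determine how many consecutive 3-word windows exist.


Word trigrams from [5] words:
  Trigram 1: (without red saw)
  Trigram 2: (red saw opened)
  Trigram 3: (saw opened many)
Total word trigrams: 5 - 2 = 3

3


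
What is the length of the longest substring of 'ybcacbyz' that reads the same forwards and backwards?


Scanning 'ybcacbyz' for palindromic substrings.
Substring at positions 0-6: 'ybcacby'.
Check: reverse('ybcacby') = 'ybcacby' -> palindrome confirmed.
Neighbouring characters ('-' / 'z') break symmetry, so it cannot extend further.
No longer palindromic substring exists; longest length = 7

7


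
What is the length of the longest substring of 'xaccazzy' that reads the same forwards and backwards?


Scanning 'xaccazzy' for palindromic substrings.
Substring at positions 1-4: 'acca'.
Check: reverse('acca') = 'acca' -> palindrome confirmed.
Neighbouring characters ('x' / 'z') break symmetry, so it cannot extend further.
No longer palindromic substring exists; longest length = 4

4


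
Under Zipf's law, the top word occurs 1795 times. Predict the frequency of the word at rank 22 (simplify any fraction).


Zipf's law: freq(rank) = f1 / rank
f1 = 1795, rank = 22
freq = 1795 / 22
GCD(1795, 22) = 1
Simplified: 1795/22

1795/22


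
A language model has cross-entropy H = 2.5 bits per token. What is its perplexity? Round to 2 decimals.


Perplexity formula: PP = 2^H
H = 2.5
PP = 2^2.5
Decompose: 2^2.5 = 2^2 * 2^0.5 = 2^2 * sqrt(2)
2^2 = 4, sqrt(2) ~ 1.4142136
PP ~ 4 * 1.4142136 = 5.6568544
Rounded to 2 decimals: 5.66

5.66


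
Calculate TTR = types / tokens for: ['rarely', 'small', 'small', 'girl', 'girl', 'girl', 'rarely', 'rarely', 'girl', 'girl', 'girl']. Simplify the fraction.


Tokens: 11
Unique types: ('girl', 'rarely', 'small') = 3
TTR = 3/11
Already in lowest terms.

3/11


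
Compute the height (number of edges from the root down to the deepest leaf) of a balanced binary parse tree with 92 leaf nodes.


In a balanced binary tree with n leaves the deepest leaf is ceil(log2(n)) edges below the root.
log2(92) = 6.5236
ceil(6.5236) = 7
height (edges) = 7

7


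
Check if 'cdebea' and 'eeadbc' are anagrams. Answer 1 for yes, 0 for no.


Sort characters of 'cdebea': 'abcdee'
Sort characters of 'eeadbc': 'abcdee'
Sorted forms match -> they ARE anagrams
Result: 1

1


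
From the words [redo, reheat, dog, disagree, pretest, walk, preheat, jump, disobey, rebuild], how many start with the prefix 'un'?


Checking each word for prefix 'un':
  'redo' -> no (count: 0)
  'reheat' -> no (count: 0)
  'dog' -> no (count: 0)
  'disagree' -> no (count: 0)
  'pretest' -> no (count: 0)
  'walk' -> no (count: 0)
  'preheat' -> no (count: 0)
  'jump' -> no (count: 0)
  'disobey' -> no (count: 0)
  'rebuild' -> no (count: 0)
Total with prefix 'un': 0

0


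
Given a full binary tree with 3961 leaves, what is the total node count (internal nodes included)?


Leaf nodes (terminals): 3961
Internal nodes = n - 1 = 3961 - 1 = 3960
Total = leaves + internal = 3961 + 3960 = 7921

7921


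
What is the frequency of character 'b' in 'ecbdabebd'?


Scanning 'ecbdabebd' for 'b':
  Position 2: 'b' -> MATCH (count: 1)
  Position 5: 'b' -> MATCH (count: 2)
  Position 7: 'b' -> MATCH (count: 3)
Total occurrences of 'b': 3

3


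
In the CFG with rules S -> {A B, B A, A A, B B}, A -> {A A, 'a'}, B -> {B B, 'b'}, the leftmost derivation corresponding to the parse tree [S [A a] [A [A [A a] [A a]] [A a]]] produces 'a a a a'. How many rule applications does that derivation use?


Every bracketed nonterminal node [X ...] in the tree is produced by exactly one rule application.
Reading the tree off as a leftmost derivation:
  Step 1: S  =>  A A   (applied S -> A A)
  Step 2: A A  =>  a A   (applied A -> a)
  Step 3: a A  =>  a A A   (applied A -> A A)
  Step 4: a A A  =>  a A A A   (applied A -> A A)
  Step 5: a A A A  =>  a a A A   (applied A -> a)
  Step 6: a a A A  =>  a a a A   (applied A -> a)
  Step 7: a a a A  =>  a a a a   (applied A -> a)
Final yield: a a a a
Total rewrite steps: 7

7


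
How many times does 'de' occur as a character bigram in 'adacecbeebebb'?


Scanning 'adacecbeebebb' for bigram 'de':
  Position 0: 'ad' -> no
  Position 1: 'da' -> no
  Position 2: 'ac' -> no
  Position 3: 'ce' -> no
  Position 4: 'ec' -> no
  Position 5: 'cb' -> no
  Position 6: 'be' -> no
  Position 7: 'ee' -> no
  Position 8: 'eb' -> no
  Position 9: 'be' -> no
  Position 10: 'eb' -> no
  Position 11: 'bb' -> no
Total matches: 0

0


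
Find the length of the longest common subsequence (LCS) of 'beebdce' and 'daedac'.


DP table for LCS of 'beebdce' and 'daedac':
       d  a  e  d  a  c
    0  0  0  0  0  0  0
  b 0  0  0  0  0  0  0
  e 0  0  0  1  1  1  1
  e 0  0  0  1  1  1  1
  b 0  0  0  1  1  1  1
  d 0  1  1  1  2  2  2
  c 0  1  1  1  2  2  3
  e 0  1  1  2  2  2  3
LCS: 'edc'
LCS length = 3

3


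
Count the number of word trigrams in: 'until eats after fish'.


Word trigrams from [4] words:
  Trigram 1: (until eats after)
  Trigram 2: (eats after fish)
Total word trigrams: 4 - 2 = 2

2


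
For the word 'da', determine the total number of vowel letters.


Scanning each character of 'da':
  Position 1: 'd' -> consonant (running count: 0)
  Position 2: 'a' -> vowel (running count: 1)
Total vowels: 1

1


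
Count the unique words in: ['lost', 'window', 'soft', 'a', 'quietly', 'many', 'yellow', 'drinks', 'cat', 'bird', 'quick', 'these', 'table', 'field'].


Listing all tokens and tracking unique types:
  Token 1: 'lost' -> NEW (unique so far: 1)
  Token 2: 'window' -> NEW (unique so far: 2)
  Token 3: 'soft' -> NEW (unique so far: 3)
  Token 4: 'a' -> NEW (unique so far: 4)
  Token 5: 'quietly' -> NEW (unique so far: 5)
  Token 6: 'many' -> NEW (unique so far: 6)
  Token 7: 'yellow' -> NEW (unique so far: 7)
  Token 8: 'drinks' -> NEW (unique so far: 8)
  Token 9: 'cat' -> NEW (unique so far: 9)
  Token 10: 'bird' -> NEW (unique so far: 10)
  Token 11: 'quick' -> NEW (unique so far: 11)
  Token 12: 'these' -> NEW (unique so far: 12)
  Token 13: 'table' -> NEW (unique so far: 13)
  Token 14: 'field' -> NEW (unique so far: 14)
Unique types: ('a', 'bird', 'cat', 'drinks', 'field', 'lost', 'many', 'quick', 'quietly', 'soft', 'table', 'these', 'window', 'yellow')
Vocabulary size: 14

14


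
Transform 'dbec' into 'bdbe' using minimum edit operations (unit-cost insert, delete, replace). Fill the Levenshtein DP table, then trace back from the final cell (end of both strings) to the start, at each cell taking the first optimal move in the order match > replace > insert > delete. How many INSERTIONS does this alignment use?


Edit distance = 2. Backtracking from cell (4, 4) with preference match > replace > insert > delete,
then listing the resulting alignment 'dbec' -> 'bdbe' left to right:
  Step 1: insert 'b' [insertion #1]
  Step 2: keep 'd'
  Step 3: keep 'b'
  Step 4: keep 'e'
  Step 5: delete 'c'
Total insertions: 1

1


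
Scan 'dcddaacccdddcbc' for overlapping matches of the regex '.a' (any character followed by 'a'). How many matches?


Pattern: .a means any character followed by 'a'.
Scanning 'dcddaacccdddcbc' position-by-position:
  Pos 0: window 'dc' -> no
  Pos 1: window 'cd' -> no
  Pos 2: window 'dd' -> no
  Pos 3: window 'da' -> MATCH
  Pos 4: window 'aa' -> MATCH
  Pos 5: window 'ac' -> no
  Pos 6: window 'cc' -> no
  Pos 7: window 'cc' -> no
  Pos 8: window 'cd' -> no
  Pos 9: window 'dd' -> no
  Pos 10: window 'dd' -> no
  Pos 11: window 'dc' -> no
  Pos 12: window 'cb' -> no
  Pos 13: window 'bc' -> no
  Pos 14: window 'c' -> no
Total matches: 2

2


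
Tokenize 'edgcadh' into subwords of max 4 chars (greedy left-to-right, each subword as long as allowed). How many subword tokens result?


'edgcadh' has 7 characters.
Chunking with max size 4:
  Chunk 1: 'edgc' (positions 0-3)
  Chunk 2: 'adh' (positions 4-6)
Total chunks: ceil(7 / 4) = 2

2


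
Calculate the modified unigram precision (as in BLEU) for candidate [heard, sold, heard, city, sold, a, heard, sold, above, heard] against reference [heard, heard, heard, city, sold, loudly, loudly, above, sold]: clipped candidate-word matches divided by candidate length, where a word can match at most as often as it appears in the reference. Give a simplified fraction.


Reference word counts: {'above': 1, 'city': 1, 'heard': 3, 'loudly': 2, 'sold': 2}
Checking each candidate word (with clipping):
  'heard' -> in reference (ref count 3, used 1/3) -> match (matches: 1)
  'sold' -> in reference (ref count 2, used 1/2) -> match (matches: 2)
  'heard' -> in reference (ref count 3, used 2/3) -> match (matches: 3)
  'city' -> in reference (ref count 1, used 1/1) -> match (matches: 4)
  'sold' -> in reference (ref count 2, used 2/2) -> match (matches: 5)
  'a' -> not in reference -> no match (matches: 5)
  'heard' -> in reference (ref count 3, used 3/3) -> match (matches: 6)
  'sold' -> ref count 2 already used up (2/2) -> clipped, no match (matches: 6)
  'above' -> in reference (ref count 1, used 1/1) -> match (matches: 7)
  'heard' -> ref count 3 already used up (3/3) -> clipped, no match (matches: 7)
Clipped matches: 7, Candidate length: 10
Precision = 7/10

7/10


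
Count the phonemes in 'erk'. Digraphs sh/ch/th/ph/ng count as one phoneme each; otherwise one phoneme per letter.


Parsing 'erk' greedily, digraphs first:
  'e' -> vowel phoneme (phonemes so far: 1)
  'r' -> consonant phoneme (phonemes so far: 2)
  'k' -> consonant phoneme (phonemes so far: 3)
Total phonemes: 3

3


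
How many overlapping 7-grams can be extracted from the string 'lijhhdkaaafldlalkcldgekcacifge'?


String 'lijhhdkaaafldlalkcldgekcacifge' has length L = 30.
Number of overlapping n-grams = L - n + 1
Substituting: 30 - 7 + 1 = 24

24


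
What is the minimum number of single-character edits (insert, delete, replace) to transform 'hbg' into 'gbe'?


Building DP table for s1='hbg' (len 3) and s2='gbe' (len 3):
       g  b  e
    0  1  2  3
  h 1  1  2  3
  b 2  2  1  2
  g 3  2  2  2
Edit distance = dp[3][3] = 2

2


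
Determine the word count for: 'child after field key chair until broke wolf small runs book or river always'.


Counting words by splitting on spaces:
  Word 1: 'child'
  Word 2: 'after'
  Word 3: 'field'
  Word 4: 'key'
  Word 5: 'chair'
  Word 6: 'until'
  Word 7: 'broke'
  Word 8: 'wolf'
  Word 9: 'small'
  Word 10: 'runs'
  Word 11: 'book'
  Word 12: 'or'
  Word 13: 'river'
  Word 14: 'always'
Total words: 14

14


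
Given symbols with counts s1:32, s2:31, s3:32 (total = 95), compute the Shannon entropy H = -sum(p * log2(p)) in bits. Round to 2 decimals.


Computing entropy H = -sum(p_i * log2(p_i)):
  s1: p = 32/95 = 0.3368, -p*log2(p) = 0.5288
  s2: p = 31/95 = 0.3263, -p*log2(p) = 0.5272
  s3: p = 32/95 = 0.3368, -p*log2(p) = 0.5288
H = sum of terms = 1.5848
Rounded to 2 decimals: 1.58

1.58


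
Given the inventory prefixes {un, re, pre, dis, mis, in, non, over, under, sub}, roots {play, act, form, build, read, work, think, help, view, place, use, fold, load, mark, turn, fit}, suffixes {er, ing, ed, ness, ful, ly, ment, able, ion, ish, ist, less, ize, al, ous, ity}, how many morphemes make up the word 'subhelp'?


Segmenting 'subhelp' against the inventory:
  'sub' -> prefix (morpheme 1)
  'help' -> root (morpheme 2)
Total morphemes: 2

2


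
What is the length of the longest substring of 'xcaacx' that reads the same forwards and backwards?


Scanning 'xcaacx' for palindromic substrings.
Substring at positions 0-5: 'xcaacx'.
Check: reverse('xcaacx') = 'xcaacx' -> palindrome confirmed.
No longer palindromic substring exists; longest length = 6

6


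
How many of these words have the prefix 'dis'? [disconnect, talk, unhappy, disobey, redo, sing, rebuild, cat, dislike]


Checking each word for prefix 'dis':
  'disconnect' -> YES, starts with 'dis' (count: 1)
  'talk' -> no (count: 1)
  'unhappy' -> no (count: 1)
  'disobey' -> YES, starts with 'dis' (count: 2)
  'redo' -> no (count: 2)
  'sing' -> no (count: 2)
  'rebuild' -> no (count: 2)
  'cat' -> no (count: 2)
  'dislike' -> YES, starts with 'dis' (count: 3)
Total with prefix 'dis': 3

3


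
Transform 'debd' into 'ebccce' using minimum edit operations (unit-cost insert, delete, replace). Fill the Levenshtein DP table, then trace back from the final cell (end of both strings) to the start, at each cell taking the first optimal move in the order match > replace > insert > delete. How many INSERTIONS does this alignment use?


Edit distance = 5. Backtracking from cell (4, 6) with preference match > replace > insert > delete,
then listing the resulting alignment 'debd' -> 'ebccce' left to right:
  Step 1: delete 'd'
  Step 2: keep 'e'
  Step 3: keep 'b'
  Step 4: insert 'c' [insertion #1]
  Step 5: insert 'c' [insertion #2]
  Step 6: insert 'c' [insertion #3]
  Step 7: replace d->e
Total insertions: 3

3


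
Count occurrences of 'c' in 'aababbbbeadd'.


Scanning 'aababbbbeadd' for 'c':
  No matches found.
Total occurrences of 'c': 0

0


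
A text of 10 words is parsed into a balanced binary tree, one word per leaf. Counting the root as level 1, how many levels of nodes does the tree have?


In a balanced binary tree with n leaves the deepest leaf is ceil(log2(n)) edges below the root,
so counting node levels inclusive of root and leaves gives ceil(log2(n)) + 1 levels.
log2(10) = 3.3219
ceil(3.3219) = 4
levels = 4 + 1 = 5

5


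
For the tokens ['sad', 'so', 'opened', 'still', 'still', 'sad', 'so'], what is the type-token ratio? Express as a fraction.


Tokens: 7
Unique types: ('opened', 'sad', 'so', 'still') = 4
TTR = 4/7
Already in lowest terms.

4/7


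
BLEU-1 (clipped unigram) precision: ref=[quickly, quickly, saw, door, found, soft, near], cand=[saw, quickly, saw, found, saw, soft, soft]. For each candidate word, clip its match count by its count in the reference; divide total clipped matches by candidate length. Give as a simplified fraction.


Reference word counts: {'door': 1, 'found': 1, 'near': 1, 'quickly': 2, 'saw': 1, 'soft': 1}
Checking each candidate word (with clipping):
  'saw' -> in reference (ref count 1, used 1/1) -> match (matches: 1)
  'quickly' -> in reference (ref count 2, used 1/2) -> match (matches: 2)
  'saw' -> ref count 1 already used up (1/1) -> clipped, no match (matches: 2)
  'found' -> in reference (ref count 1, used 1/1) -> match (matches: 3)
  'saw' -> ref count 1 already used up (1/1) -> clipped, no match (matches: 3)
  'soft' -> in reference (ref count 1, used 1/1) -> match (matches: 4)
  'soft' -> ref count 1 already used up (1/1) -> clipped, no match (matches: 4)
Clipped matches: 4, Candidate length: 7
Precision = 4/7

4/7


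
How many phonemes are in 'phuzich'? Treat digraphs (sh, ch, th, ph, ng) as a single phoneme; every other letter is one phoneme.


Parsing 'phuzich' greedily, digraphs first:
  'ph' -> digraph (1 consonant phoneme) (phonemes so far: 1)
  'u' -> vowel phoneme (phonemes so far: 2)
  'z' -> consonant phoneme (phonemes so far: 3)
  'i' -> vowel phoneme (phonemes so far: 4)
  'ch' -> digraph (1 consonant phoneme) (phonemes so far: 5)
Total phonemes: 5

5


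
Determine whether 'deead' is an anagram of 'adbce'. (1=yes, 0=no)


Sort characters of 'deead': 'addee'
Sort characters of 'adbce': 'abcde'
Sorted forms differ -> they are NOT anagrams
Result: 0

0


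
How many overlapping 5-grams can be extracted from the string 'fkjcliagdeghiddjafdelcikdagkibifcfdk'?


String 'fkjcliagdeghiddjafdelcikdagkibifcfdk' has length L = 36.
Number of overlapping n-grams = L - n + 1
Substituting: 36 - 5 + 1 = 32

32


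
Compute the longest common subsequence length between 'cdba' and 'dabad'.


DP table for LCS of 'cdba' and 'dabad':
       d  a  b  a  d
    0  0  0  0  0  0
  c 0  0  0  0  0  0
  d 0  1  1  1  1  1
  b 0  1  1  2  2  2
  a 0  1  2  2  3  3
LCS: 'dba'
LCS length = 3

3


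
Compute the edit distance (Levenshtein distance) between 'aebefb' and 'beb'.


Building DP table for s1='aebefb' (len 6) and s2='beb' (len 3):
       b  e  b
    0  1  2  3
  a 1  1  2  3
  e 2  2  1  2
  b 3  2  2  1
  e 4  3  2  2
  f 5  4  3  3
  b 6  5  4  3
Edit distance = dp[6][3] = 3

3


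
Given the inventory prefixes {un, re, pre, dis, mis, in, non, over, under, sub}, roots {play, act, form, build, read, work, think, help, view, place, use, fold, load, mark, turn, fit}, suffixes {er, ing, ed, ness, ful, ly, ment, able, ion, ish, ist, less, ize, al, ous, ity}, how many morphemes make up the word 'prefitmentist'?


Segmenting 'prefitmentist' against the inventory:
  'pre' -> prefix (morpheme 1)
  'fit' -> root (morpheme 2)
  'ment' -> suffix (morpheme 3)
  'ist' -> suffix (morpheme 4)
Total morphemes: 4

4


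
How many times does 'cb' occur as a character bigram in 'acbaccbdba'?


Scanning 'acbaccbdba' for bigram 'cb':
  Position 0: 'ac' -> no
  Position 1: 'cb' -> MATCH
  Position 2: 'ba' -> no
  Position 3: 'ac' -> no
  Position 4: 'cc' -> no
  Position 5: 'cb' -> MATCH
  Position 6: 'bd' -> no
  Position 7: 'db' -> no
  Position 8: 'ba' -> no
Total matches: 2

2


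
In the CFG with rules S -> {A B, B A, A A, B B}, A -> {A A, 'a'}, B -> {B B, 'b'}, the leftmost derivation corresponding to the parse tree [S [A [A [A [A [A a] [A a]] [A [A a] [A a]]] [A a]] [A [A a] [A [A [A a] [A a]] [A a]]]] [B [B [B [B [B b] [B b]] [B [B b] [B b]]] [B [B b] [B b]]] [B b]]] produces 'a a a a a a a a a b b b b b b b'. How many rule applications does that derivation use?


Every bracketed nonterminal node [X ...] in the tree is produced by exactly one rule application.
Reading the tree off as a leftmost derivation:
  Step 1: S  =>  A B   (applied S -> A B)
  Step 2: A B  =>  A A B   (applied A -> A A)
  Step 3: A A B  =>  A A A B   (applied A -> A A)
  Step 4: A A A B  =>  A A A A B   (applied A -> A A)
  Step 5: A A A A B  =>  A A A A A B   (applied A -> A A)
  Step 6: A A A A A B  =>  a A A A A B   (applied A -> a)
  Step 7: a A A A A B  =>  a a A A A B   (applied A -> a)
  Step 8: a a A A A B  =>  a a A A A A B   (applied A -> A A)
  Step 9: a a A A A A B  =>  a a a A A A B   (applied A -> a)
  Step 10: a a a A A A B  =>  a a a a A A B   (applied A -> a)
  Step 11: a a a a A A B  =>  a a a a a A B   (applied A -> a)
  Step 12: a a a a a A B  =>  a a a a a A A B   (applied A -> A A)
  Step 13: a a a a a A A B  =>  a a a a a a A B   (applied A -> a)
  Step 14: a a a a a a A B  =>  a a a a a a A A B   (applied A -> A A)
  Step 15: a a a a a a A A B  =>  a a a a a a A A A B   (applied A -> A A)
  Step 16: a a a a a a A A A B  =>  a a a a a a a A A B   (applied A -> a)
  Step 17: a a a a a a a A A B  =>  a a a a a a a a A B   (applied A -> a)
  Step 18: a a a a a a a a A B  =>  a a a a a a a a a B   (applied A -> a)
  Step 19: a a a a a a a a a B  =>  a a a a a a a a a B B   (applied B -> B B)
  Step 20: a a a a a a a a a B B  =>  a a a a a a a a a B B B   (applied B -> B B)
  Step 21: a a a a a a a a a B B B  =>  a a a a a a a a a B B B B   (applied B -> B B)
  Step 22: a a a a a a a a a B B B B  =>  a a a a a a a a a B B B B B   (applied B -> B B)
  Step 23: a a a a a a a a a B B B B B  =>  a a a a a a a a a b B B B B   (applied B -> b)
  Step 24: a a a a a a a a a b B B B B  =>  a a a a a a a a a b b B B B   (applied B -> b)
  Step 25: a a a a a a a a a b b B B B  =>  a a a a a a a a a b b B B B B   (applied B -> B B)
  Step 26: a a a a a a a a a b b B B B B  =>  a a a a a a a a a b b b B B B   (applied B -> b)
  Step 27: a a a a a a a a a b b b B B B  =>  a a a a a a a a a b b b b B B   (applied B -> b)
  Step 28: a a a a a a a a a b b b b B B  =>  a a a a a a a a a b b b b B B B   (applied B -> B B)
  Step 29: a a a a a a a a a b b b b B B B  =>  a a a a a a a a a b b b b b B B   (applied B -> b)
  Step 30: a a a a a a a a a b b b b b B B  =>  a a a a a a a a a b b b b b b B   (applied B -> b)
  Step 31: a a a a a a a a a b b b b b b B  =>  a a a a a a a a a b b b b b b b   (applied B -> b)
Final yield: a a a a a a a a a b b b b b b b
Total rewrite steps: 31

31


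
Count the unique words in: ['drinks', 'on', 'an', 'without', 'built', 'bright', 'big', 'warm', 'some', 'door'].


Listing all tokens and tracking unique types:
  Token 1: 'drinks' -> NEW (unique so far: 1)
  Token 2: 'on' -> NEW (unique so far: 2)
  Token 3: 'an' -> NEW (unique so far: 3)
  Token 4: 'without' -> NEW (unique so far: 4)
  Token 5: 'built' -> NEW (unique so far: 5)
  Token 6: 'bright' -> NEW (unique so far: 6)
  Token 7: 'big' -> NEW (unique so far: 7)
  Token 8: 'warm' -> NEW (unique so far: 8)
  Token 9: 'some' -> NEW (unique so far: 9)
  Token 10: 'door' -> NEW (unique so far: 10)
Unique types: ('an', 'big', 'bright', 'built', 'door', 'drinks', 'on', 'some', 'warm', 'without')
Vocabulary size: 10

10


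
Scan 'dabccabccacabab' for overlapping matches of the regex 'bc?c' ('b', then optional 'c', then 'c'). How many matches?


Pattern: bc?c means 'b', then optional 'c', then 'c'.
Scanning 'dabccabccacabab' position-by-position:
  Pos 0: window 'dab' -> no
  Pos 1: window 'abc' -> no
  Pos 2: window 'bcc' -> MATCH
  Pos 3: window 'cca' -> no
  Pos 4: window 'cab' -> no
  Pos 5: window 'abc' -> no
  Pos 6: window 'bcc' -> MATCH
  Pos 7: window 'cca' -> no
  Pos 8: window 'cac' -> no
  Pos 9: window 'aca' -> no
  Pos 10: window 'cab' -> no
  Pos 11: window 'aba' -> no
  Pos 12: window 'bab' -> no
  Pos 13: window 'ab' -> no
  Pos 14: window 'b' -> no
Total matches: 2

2


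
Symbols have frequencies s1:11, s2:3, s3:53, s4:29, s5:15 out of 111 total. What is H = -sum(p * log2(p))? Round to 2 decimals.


Computing entropy H = -sum(p_i * log2(p_i)):
  s1: p = 11/111 = 0.0991, -p*log2(p) = 0.3305
  s2: p = 3/111 = 0.0270, -p*log2(p) = 0.1408
  s3: p = 53/111 = 0.4775, -p*log2(p) = 0.5092
  s4: p = 29/111 = 0.2613, -p*log2(p) = 0.5059
  s5: p = 15/111 = 0.1351, -p*log2(p) = 0.3902
H = sum of terms = 1.8766
Rounded to 2 decimals: 1.88

1.88
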